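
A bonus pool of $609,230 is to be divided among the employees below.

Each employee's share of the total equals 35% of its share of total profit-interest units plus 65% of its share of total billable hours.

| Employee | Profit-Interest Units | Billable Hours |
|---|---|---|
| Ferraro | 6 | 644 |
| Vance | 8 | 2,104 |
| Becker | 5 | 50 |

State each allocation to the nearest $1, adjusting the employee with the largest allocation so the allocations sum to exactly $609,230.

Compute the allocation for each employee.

Profit-interest units total 19; billable hours total 2,798.
Composite weights (35% profit-interest units + 65% billable hours): Ferraro 0.2601; Vance 0.6361; Becker 0.1037.
Proportional shares: Ferraro 158,480.94; Vance 387,559.30; Becker 63,189.76.
Rounded to nearest $1: Ferraro $158,481; Vance $387,559; Becker $63,190. Sum = $609,230.
No rounding difference to absorb.

Ferraro: $158,481; Vance: $387,559; Becker: $63,190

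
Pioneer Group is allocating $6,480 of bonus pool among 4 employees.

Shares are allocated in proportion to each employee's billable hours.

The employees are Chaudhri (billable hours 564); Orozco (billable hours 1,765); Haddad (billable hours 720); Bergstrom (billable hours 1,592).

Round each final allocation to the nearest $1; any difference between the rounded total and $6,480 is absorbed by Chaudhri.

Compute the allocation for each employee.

Chaudhri: $788; Orozco: $2,464; Haddad: $1,005; Bergstrom: $2,223

Sum of billable hours: 4,641.
Pro-rata amounts: Chaudhri 564/4,641 × $6,480 = 787.49; Orozco 1,765/4,641 × $6,480 = 2,464.38; Haddad 720/4,641 × $6,480 = 1,005.30; Bergstrom 1,592/4,641 × $6,480 = 2,222.83.
After rounding ($1): Chaudhri $787; Orozco $2,464; Haddad $1,005; Bergstrom $2,223. Sum = $6,479.
Difference $6,480 − $6,479 = +$1 applied to Chaudhri: Chaudhri becomes $788.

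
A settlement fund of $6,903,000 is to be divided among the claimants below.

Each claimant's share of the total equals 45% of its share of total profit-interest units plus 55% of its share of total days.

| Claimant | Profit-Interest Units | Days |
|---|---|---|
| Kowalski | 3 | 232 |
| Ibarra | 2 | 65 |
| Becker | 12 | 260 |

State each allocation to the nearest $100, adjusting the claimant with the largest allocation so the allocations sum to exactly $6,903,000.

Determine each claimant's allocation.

Kowalski: $2,129,500 | Ibarra: $808,500 | Becker: $3,965,000

Totals — profit-interest units 17, days 557.
Blended shares (45% profit-interest units + 55% days): Kowalski 0.3085; Ibarra 0.1171; Becker 0.5744.
Raw shares: Kowalski 2,129,548.89; Ibarra 808,509.05; Becker 3,964,942.06.
Rounded to nearest $100: Kowalski $2,129,500; Ibarra $808,500; Becker $3,964,900. Sum = $6,902,900.
Difference $6,903,000 − $6,902,900 = +$100 applied to largest allocation (Becker): Becker becomes $3,965,000.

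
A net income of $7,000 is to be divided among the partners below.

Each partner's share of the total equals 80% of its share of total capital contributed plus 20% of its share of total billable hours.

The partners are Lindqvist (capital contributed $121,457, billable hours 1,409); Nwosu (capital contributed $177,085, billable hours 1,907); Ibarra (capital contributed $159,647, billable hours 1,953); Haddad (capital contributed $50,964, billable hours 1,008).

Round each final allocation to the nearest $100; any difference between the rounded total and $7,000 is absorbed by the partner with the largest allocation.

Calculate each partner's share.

Capital contributed total 509,153; billable hours total 6,277.
Composite weights (80% capital contributed + 20% billable hours): Lindqvist 0.2357; Nwosu 0.3390; Ibarra 0.3131; Haddad 0.1122.
Proportional shares: Lindqvist 1,650.12; Nwosu 2,373.03; Ibarra 2,191.49; Haddad 785.36.
Rounded to nearest $100: Lindqvist $1,700; Nwosu $2,400; Ibarra $2,200; Haddad $800. Sum = $7,100.
Difference $7,000 − $7,100 = −$100 applied to largest allocation (Nwosu): Nwosu becomes $2,300.

Lindqvist: $1,700 · Nwosu: $2,300 · Ibarra: $2,200 · Haddad: $800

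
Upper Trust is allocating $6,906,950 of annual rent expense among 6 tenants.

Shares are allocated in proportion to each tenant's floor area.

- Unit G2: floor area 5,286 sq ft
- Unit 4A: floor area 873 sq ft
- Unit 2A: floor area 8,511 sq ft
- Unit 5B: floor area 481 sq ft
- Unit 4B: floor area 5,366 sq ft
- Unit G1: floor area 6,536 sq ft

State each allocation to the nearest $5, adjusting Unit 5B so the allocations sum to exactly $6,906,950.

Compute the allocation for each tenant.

Unit G2: $1,349,580 | Unit 4A: $222,885 | Unit 2A: $2,172,960 | Unit 5B: $122,800 | Unit 4B: $1,370,005 | Unit G1: $1,668,720

Total floor area = 27,053.
Pro-rata amounts: Unit G2 5,286/27,053 × $6,906,950 = 1,349,578.15; Unit 4A 873/27,053 × $6,906,950 = 222,887.20; Unit 2A 8,511/27,053 × $6,906,950 = 2,172,958.69; Unit 5B 481/27,053 × $6,906,950 = 122,804.97; Unit 4B 5,366/27,053 × $6,906,950 = 1,370,003.09; Unit G1 6,536/27,053 × $6,906,950 = 1,668,717.89.
After rounding ($5): Unit G2 $1,349,580; Unit 4A $222,885; Unit 2A $2,172,960; Unit 5B $122,805; Unit 4B $1,370,005; Unit G1 $1,668,720. Sum = $6,906,955.
Difference $6,906,950 − $6,906,955 = −$5 applied to Unit 5B: Unit 5B becomes $122,800.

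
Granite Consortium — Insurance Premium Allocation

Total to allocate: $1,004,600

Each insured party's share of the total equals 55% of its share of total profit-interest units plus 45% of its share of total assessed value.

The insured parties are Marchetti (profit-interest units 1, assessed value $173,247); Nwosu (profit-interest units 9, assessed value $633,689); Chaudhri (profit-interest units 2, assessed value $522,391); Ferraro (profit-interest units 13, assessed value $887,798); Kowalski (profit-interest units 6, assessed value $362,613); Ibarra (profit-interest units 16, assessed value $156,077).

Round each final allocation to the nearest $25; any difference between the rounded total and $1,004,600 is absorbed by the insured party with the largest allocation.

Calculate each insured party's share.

Totals — profit-interest units 47, assessed value 2,735,815.
Composite weights (55% profit-interest units + 45% assessed value): Marchetti 0.0402; Nwosu 0.2096; Chaudhri 0.1093; Ferraro 0.2982; Kowalski 0.1299; Ibarra 0.2129.
Raw shares: Marchetti 40,383.54; Nwosu 210,515.30; Chaudhri 109,832.55; Ferraro 299,528.46; Kowalski 130,454.44; Ibarra 213,885.71.
At nearest $25: Marchetti $40,375; Nwosu $210,525; Chaudhri $109,825; Ferraro $299,525; Kowalski $130,450; Ibarra $213,875. Sum = $1,004,575.
Difference $1,004,600 − $1,004,575 = +$25 applied to largest allocation (Ferraro): Ferraro becomes $299,550.

Marchetti: $40,375 · Nwosu: $210,525 · Chaudhri: $109,825 · Ferraro: $299,550 · Kowalski: $130,450 · Ibarra: $213,875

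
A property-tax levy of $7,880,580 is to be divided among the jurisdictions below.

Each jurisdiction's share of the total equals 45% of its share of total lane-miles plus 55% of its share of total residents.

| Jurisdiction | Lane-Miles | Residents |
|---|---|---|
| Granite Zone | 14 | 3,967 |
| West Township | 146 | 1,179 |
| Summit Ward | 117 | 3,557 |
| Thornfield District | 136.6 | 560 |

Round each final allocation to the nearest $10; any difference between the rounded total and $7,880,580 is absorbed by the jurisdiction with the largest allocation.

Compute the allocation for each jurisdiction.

Granite Zone: $1,976,270 · West Township: $1,803,500 · Summit Ward: $2,667,550 · Thornfield District: $1,433,260

Lane-miles total 413.6; residents total 9,263.
Combined weights (45% lane-miles + 55% residents): Granite Zone 0.2508; West Township 0.2289; Summit Ward 0.3385; Thornfield District 0.1819.
Unrounded shares: Granite Zone 1,976,266.23; West Township 1,803,497.90; Summit Ward 2,667,555.68; Thornfield District 1,433,260.18.
Rounded to nearest $10: Granite Zone $1,976,270; West Township $1,803,500; Summit Ward $2,667,560; Thornfield District $1,433,260. Sum = $7,880,590.
Difference $7,880,580 − $7,880,590 = −$10 applied to largest allocation (Summit Ward): Summit Ward becomes $2,667,550.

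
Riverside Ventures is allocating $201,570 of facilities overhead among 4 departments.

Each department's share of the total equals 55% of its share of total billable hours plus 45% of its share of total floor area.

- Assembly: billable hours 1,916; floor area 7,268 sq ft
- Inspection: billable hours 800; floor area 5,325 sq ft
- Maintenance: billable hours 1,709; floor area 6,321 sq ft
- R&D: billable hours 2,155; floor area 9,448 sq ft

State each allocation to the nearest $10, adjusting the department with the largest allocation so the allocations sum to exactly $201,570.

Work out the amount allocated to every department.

Assembly: $55,530 | Inspection: $30,510 | Maintenance: $49,010 | R&D: $66,520

Billable hours total 6,580; floor area total 28,362.
Composite weights (55% billable hours + 45% floor area): Assembly 0.2755; Inspection 0.1514; Maintenance 0.2431; R&D 0.3300.
Raw shares: Assembly 55,526.13; Inspection 30,509.10; Maintenance 49,009.82; R&D 66,524.95.
At nearest $10: Assembly $55,530; Inspection $30,510; Maintenance $49,010; R&D $66,520. Sum = $201,570.
Sum already equals the total — no adjustment.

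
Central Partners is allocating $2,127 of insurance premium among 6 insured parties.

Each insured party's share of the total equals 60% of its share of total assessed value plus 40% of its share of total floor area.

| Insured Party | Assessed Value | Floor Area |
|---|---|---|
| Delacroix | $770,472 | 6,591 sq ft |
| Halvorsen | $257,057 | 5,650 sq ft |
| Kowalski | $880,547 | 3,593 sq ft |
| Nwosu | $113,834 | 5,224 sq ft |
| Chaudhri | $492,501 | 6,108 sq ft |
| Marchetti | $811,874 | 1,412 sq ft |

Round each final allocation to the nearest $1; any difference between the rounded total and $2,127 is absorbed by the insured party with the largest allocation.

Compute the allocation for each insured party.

Assessed value total 3,326,285; floor area total 28,578.
Composite weights (60% assessed value + 40% floor area): Delacroix 0.2312; Halvorsen 0.1255; Kowalski 0.2091; Nwosu 0.0937; Chaudhri 0.1743; Marchetti 0.1662.
Raw shares: Delacroix 491.83; Halvorsen 266.83; Kowalski 444.81; Nwosu 199.20; Chaudhri 370.80; Marchetti 353.53.
After rounding ($1): Delacroix $492; Halvorsen $267; Kowalski $445; Nwosu $199; Chaudhri $371; Marchetti $354. Sum = $2,128.
Difference $2,127 − $2,128 = −$1 applied to largest allocation (Delacroix): Delacroix becomes $491.

Delacroix: $491; Halvorsen: $267; Kowalski: $445; Nwosu: $199; Chaudhri: $371; Marchetti: $354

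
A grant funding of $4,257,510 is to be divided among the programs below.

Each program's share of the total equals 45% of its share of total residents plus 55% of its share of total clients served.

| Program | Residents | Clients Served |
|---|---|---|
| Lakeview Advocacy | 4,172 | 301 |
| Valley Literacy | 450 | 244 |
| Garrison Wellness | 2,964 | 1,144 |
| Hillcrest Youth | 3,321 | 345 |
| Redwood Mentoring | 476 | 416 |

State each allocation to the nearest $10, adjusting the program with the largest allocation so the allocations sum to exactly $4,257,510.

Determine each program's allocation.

Residents total 11,383; clients served total 2,450.
Combined weights (45% residents + 55% clients served): Lakeview Advocacy 0.2325; Valley Literacy 0.0726; Garrison Wellness 0.3740; Hillcrest Youth 0.2087; Redwood Mentoring 0.1122.
Raw shares: Lakeview Advocacy 989,877.83; Valley Literacy 308,947.05; Garrison Wellness 1,592,270.68; Hillcrest Youth 888,699.29; Redwood Mentoring 477,715.14.
Rounded to nearest $10: Lakeview Advocacy $989,880; Valley Literacy $308,950; Garrison Wellness $1,592,270; Hillcrest Youth $888,700; Redwood Mentoring $477,720. Sum = $4,257,520.
Difference $4,257,510 − $4,257,520 = −$10 applied to largest allocation (Garrison Wellness): Garrison Wellness becomes $1,592,260.

Lakeview Advocacy: $989,880 | Valley Literacy: $308,950 | Garrison Wellness: $1,592,260 | Hillcrest Youth: $888,700 | Redwood Mentoring: $477,720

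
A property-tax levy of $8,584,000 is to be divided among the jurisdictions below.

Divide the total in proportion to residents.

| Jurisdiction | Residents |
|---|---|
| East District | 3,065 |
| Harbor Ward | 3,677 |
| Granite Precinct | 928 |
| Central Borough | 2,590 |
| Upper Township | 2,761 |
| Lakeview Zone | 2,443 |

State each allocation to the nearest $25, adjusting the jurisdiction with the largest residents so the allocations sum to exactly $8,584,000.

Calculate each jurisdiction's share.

East District: $1,701,375 · Harbor Ward: $2,041,075 · Granite Precinct: $515,125 · Central Borough: $1,437,700 · Upper Township: $1,532,625 · Lakeview Zone: $1,356,100

Residents total: 3,065 + 3,677 + 928 + 2,590 + 2,761 + 2,443 = 15,464.
Unrounded shares: East District 1,701,368.34; Harbor Ward 2,041,086.91; Granite Precinct 515,128.82; Central Borough 1,437,697.88; Upper Township 1,532,619.24; Lakeview Zone 1,356,098.81.
At nearest $25: East District $1,701,375; Harbor Ward $2,041,075; Granite Precinct $515,125; Central Borough $1,437,700; Upper Township $1,532,625; Lakeview Zone $1,356,100. Sum = $8,584,000.
Rounded total matches; no reconciliation needed.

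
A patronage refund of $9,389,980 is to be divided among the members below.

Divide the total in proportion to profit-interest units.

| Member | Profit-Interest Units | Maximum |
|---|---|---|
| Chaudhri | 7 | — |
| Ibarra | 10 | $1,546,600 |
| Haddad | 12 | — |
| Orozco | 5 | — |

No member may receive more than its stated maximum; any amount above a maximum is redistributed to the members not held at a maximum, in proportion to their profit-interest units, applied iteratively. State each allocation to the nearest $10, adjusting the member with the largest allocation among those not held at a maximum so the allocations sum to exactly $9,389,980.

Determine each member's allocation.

Profit-interest units total: 34.
Pro-rata shares before constraints: Chaudhri 1,933,231.18; Ibarra 2,761,758.82; Haddad 3,314,110.59; Orozco 1,380,879.41.
Cap binds for Ibarra ($1,546,600); balance $7,843,380 reallocated over remaining profit-interest units 24.
Shares after redistribution: Chaudhri 2,287,652.50 → $2,287,650; Haddad 3,921,690.00 → $3,921,690; Orozco 1,634,037.50 → $1,634,040.

Chaudhri: $2,287,650; Ibarra: $1,546,600; Haddad: $3,921,690; Orozco: $1,634,040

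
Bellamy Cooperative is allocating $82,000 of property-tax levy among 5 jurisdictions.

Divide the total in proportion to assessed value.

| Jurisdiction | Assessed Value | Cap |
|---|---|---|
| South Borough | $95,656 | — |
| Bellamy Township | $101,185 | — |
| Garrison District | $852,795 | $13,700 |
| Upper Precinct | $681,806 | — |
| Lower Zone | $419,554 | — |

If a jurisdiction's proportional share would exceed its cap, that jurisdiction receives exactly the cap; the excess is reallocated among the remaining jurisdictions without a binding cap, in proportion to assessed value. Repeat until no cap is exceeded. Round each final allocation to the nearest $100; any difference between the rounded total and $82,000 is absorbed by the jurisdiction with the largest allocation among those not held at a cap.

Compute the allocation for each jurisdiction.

South Borough: $5,000; Bellamy Township: $5,300; Garrison District: $13,700; Upper Precinct: $35,900; Lower Zone: $22,100

Combined assessed value = 2,150,996.
Unconstrained shares: South Borough 3,646.59; Bellamy Township 3,857.36; Garrison District 32,510.14; Upper Precinct 25,991.72; Lower Zone 15,994.19.
Held at cap: Garrison District ($13,700); residual $68,300 reallocated over remaining assessed value 1,298,201.
Remaining shares: South Borough 5,032.58 → $5,000; Bellamy Township 5,323.47 → $5,300; Upper Precinct 35,870.68 → $35,900; Lower Zone 22,073.27 → $22,100.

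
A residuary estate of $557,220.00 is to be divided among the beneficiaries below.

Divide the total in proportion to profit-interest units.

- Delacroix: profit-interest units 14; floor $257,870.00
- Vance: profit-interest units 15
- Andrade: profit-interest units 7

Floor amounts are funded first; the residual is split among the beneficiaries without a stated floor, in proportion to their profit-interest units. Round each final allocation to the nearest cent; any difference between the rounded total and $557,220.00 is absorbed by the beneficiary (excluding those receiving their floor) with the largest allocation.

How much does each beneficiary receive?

Fund the minimums — Delacroix $257,870.00. Balance $299,350.00.
Balance split over remaining profit-interest units 22: Vance 204,102.2727 → $204,102.27; Andrade 95,247.7273 → $95,247.73.

Delacroix: $257,870.00 · Vance: $204,102.27 · Andrade: $95,247.73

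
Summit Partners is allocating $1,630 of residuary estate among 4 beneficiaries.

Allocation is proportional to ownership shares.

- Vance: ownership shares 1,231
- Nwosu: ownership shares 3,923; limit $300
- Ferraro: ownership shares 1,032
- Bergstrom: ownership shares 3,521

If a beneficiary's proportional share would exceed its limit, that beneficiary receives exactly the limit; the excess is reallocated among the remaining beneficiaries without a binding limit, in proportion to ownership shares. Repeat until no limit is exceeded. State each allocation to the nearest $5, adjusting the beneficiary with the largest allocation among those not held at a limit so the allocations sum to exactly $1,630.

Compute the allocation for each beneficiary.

Vance: $285; Nwosu: $300; Ferraro: $235; Bergstrom: $810

Combined ownership shares = 9,707.
Pro-rata shares before constraints: Vance 206.71; Nwosu 658.75; Ferraro 173.29; Bergstrom 591.25.
Capped: Nwosu ($300); residual $1,330 reallocated over remaining ownership shares 5,784.
Shares after redistribution: Vance 283.06 → $285; Ferraro 237.30 → $235; Bergstrom 809.64 → $810.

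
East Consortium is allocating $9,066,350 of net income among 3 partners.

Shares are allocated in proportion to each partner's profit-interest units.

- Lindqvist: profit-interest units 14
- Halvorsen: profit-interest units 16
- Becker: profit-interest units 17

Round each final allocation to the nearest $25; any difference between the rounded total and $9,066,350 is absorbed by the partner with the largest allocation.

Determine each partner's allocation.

Total profit-interest units = 47.
Proportional shares: Lindqvist 14/47 × $9,066,350 = 2,700,614.89; Halvorsen 16/47 × $9,066,350 = 3,086,417.02; Becker 17/47 × $9,066,350 = 3,279,318.09.
After rounding ($25): Lindqvist $2,700,625; Halvorsen $3,086,425; Becker $3,279,325. Sum = $9,066,375.
Difference $9,066,350 − $9,066,375 = −$25 applied to largest allocation (Becker): Becker becomes $3,279,300.

Lindqvist: $2,700,625 · Halvorsen: $3,086,425 · Becker: $3,279,300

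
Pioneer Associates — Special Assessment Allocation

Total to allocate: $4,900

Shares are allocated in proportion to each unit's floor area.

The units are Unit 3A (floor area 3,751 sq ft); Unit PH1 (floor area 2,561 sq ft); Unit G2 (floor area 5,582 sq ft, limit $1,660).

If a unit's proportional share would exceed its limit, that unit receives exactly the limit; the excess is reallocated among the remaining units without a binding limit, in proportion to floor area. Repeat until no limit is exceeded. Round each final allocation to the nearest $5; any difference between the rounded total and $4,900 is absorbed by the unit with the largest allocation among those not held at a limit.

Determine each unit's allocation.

Unit 3A: $1,925 · Unit PH1: $1,315 · Unit G2: $1,660

Sum of floor area: 11,894.
Unconstrained shares: Unit 3A 1,545.31; Unit PH1 1,055.06; Unit G2 2,299.63.
Held at cap: Unit G2 ($1,660); residual $3,240 reallocated over remaining floor area 6,312.
Shares after redistribution: Unit 3A 1,925.42 → $1,925; Unit PH1 1,314.58 → $1,315.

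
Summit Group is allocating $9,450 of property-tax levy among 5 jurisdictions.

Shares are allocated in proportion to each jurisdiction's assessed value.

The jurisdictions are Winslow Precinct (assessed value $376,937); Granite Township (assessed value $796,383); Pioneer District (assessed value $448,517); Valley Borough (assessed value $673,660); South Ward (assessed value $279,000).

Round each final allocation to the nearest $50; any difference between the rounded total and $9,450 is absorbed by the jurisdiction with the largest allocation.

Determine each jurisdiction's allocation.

Winslow Precinct: $1,400; Granite Township: $2,950; Pioneer District: $1,650; Valley Borough: $2,450; South Ward: $1,000

Sum of assessed value: 2,574,497.
Raw shares: Winslow Precinct 376,937/2,574,497 × $9,450 = 1,383.59; Granite Township 796,383/2,574,497 × $9,450 = 2,923.22; Pioneer District 448,517/2,574,497 × $9,450 = 1,646.34; Valley Borough 673,660/2,574,497 × $9,450 = 2,472.75; South Ward 279,000/2,574,497 × $9,450 = 1,024.10.
Rounded to nearest $50: Winslow Precinct $1,400; Granite Township $2,900; Pioneer District $1,650; Valley Borough $2,450; South Ward $1,000. Sum = $9,400.
Difference $9,450 − $9,400 = +$50 applied to largest allocation (Granite Township): Granite Township becomes $2,950.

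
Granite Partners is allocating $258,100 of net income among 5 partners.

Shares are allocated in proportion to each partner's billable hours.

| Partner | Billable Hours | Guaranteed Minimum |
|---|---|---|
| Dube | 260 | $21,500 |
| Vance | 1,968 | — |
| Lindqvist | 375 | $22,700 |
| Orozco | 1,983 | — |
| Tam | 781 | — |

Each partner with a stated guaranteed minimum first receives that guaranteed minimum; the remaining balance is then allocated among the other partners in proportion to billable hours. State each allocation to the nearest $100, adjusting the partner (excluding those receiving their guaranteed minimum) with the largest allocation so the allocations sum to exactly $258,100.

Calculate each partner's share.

Guaranteed amounts: Dube $21,500; Lindqvist $22,700. Remaining pool $213,900.
Remaining pool split over remaining billable hours 4,732: Vance 88,959.26 → $89,000; Orozco 89,637.30 → $89,600; Tam 35,303.44 → $35,300.

Dube: $21,500 | Vance: $89,000 | Lindqvist: $22,700 | Orozco: $89,600 | Tam: $35,300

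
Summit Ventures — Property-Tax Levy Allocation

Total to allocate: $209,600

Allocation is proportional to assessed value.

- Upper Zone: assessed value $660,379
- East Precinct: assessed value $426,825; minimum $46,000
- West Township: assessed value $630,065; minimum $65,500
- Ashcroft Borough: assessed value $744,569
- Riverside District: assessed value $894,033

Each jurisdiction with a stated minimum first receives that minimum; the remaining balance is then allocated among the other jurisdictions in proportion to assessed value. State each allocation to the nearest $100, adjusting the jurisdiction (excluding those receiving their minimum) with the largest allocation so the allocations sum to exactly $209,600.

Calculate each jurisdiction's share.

Guaranteed amounts: East Precinct $46,000; West Township $65,500. Residual $98,100.
Residual split over remaining assessed value 2,298,981: Upper Zone 28,179.08 → $28,200; Ashcroft Borough 31,771.56 → $31,800; Riverside District 38,149.35 → $38,100.

Upper Zone: $28,200 · East Precinct: $46,000 · West Township: $65,500 · Ashcroft Borough: $31,800 · Riverside District: $38,100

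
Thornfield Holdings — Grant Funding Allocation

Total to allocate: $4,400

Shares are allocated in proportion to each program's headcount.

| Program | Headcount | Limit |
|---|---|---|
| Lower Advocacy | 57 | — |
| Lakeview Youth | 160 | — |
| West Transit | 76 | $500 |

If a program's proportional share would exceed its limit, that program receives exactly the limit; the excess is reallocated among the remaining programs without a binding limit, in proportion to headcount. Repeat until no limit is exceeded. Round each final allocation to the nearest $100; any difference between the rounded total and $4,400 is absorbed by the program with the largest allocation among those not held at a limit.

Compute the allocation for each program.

Lower Advocacy: $1,000; Lakeview Youth: $2,900; West Transit: $500

Sum of headcount: 293.
Pro-rata shares before constraints: Lower Advocacy 855.97; Lakeview Youth 2,402.73; West Transit 1,141.30.
Capped: West Transit ($500); residual $3,900 reallocated over remaining headcount 217.
Remaining shares: Lower Advocacy 1,024.42 → $1,000; Lakeview Youth 2,875.58 → $2,900.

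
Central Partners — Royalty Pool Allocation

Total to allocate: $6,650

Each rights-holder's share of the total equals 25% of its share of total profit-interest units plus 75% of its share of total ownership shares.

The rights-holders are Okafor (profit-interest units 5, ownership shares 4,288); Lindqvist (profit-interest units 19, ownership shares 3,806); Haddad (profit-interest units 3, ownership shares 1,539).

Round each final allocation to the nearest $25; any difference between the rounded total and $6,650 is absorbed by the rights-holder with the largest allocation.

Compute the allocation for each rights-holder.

Okafor: $2,525 | Lindqvist: $3,150 | Haddad: $975

Profit-interest units total 27; ownership shares total 9,633.
Composite weights (25% profit-interest units + 75% ownership shares): Okafor 0.3801; Lindqvist 0.4723; Haddad 0.1476.
Unrounded shares: Okafor 2,527.99; Lindqvist 3,140.47; Haddad 981.54.
At nearest $25: Okafor $2,525; Lindqvist $3,150; Haddad $975. Sum = $6,650.
Rounded total matches; no reconciliation needed.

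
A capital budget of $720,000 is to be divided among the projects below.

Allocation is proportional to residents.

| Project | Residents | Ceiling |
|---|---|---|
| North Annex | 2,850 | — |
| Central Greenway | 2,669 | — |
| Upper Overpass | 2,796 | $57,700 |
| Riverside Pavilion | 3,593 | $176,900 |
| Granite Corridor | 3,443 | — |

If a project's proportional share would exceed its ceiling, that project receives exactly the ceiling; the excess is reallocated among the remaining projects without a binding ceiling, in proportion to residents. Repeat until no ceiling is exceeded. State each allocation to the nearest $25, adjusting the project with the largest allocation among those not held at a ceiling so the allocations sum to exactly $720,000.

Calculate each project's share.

North Annex: $154,350; Central Greenway: $144,550; Upper Overpass: $57,700; Riverside Pavilion: $176,900; Granite Corridor: $186,500

Residents total: 15,351.
Unconstrained shares: North Annex 133,672.07; Central Greenway 125,182.72; Upper Overpass 131,139.34; Riverside Pavilion 168,520.62; Granite Corridor 161,485.25.
Capped: Upper Overpass ($57,700); balance $662,300 reallocated over remaining residents 12,555.
Capped: Riverside Pavilion ($176,900); balance $485,400 reallocated over remaining residents 8,962.
Remaining shares: North Annex 154,361.75 → $154,350; Central Greenway 144,558.42 → $144,550; Granite Corridor 186,479.83 → $186,475.
Rounding difference +$25 applied to Granite Corridor → $186,500.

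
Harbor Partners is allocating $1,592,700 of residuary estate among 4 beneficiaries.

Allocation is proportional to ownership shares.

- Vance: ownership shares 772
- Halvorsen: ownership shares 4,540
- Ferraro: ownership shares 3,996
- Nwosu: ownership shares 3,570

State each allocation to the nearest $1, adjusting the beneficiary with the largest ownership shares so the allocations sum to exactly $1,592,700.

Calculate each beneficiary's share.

Vance: $95,478 | Halvorsen: $561,490 | Ferraro: $494,209 | Nwosu: $441,523

Ownership shares total: 772 + 4,540 + 3,996 + 3,570 = 12,878.
Raw shares: Vance 95,477.90; Halvorsen 561,489.21; Ferraro 494,209.44; Nwosu 441,523.45.
At nearest $1: Vance $95,478; Halvorsen $561,489; Ferraro $494,209; Nwosu $441,523. Sum = $1,592,699.
Difference $1,592,700 − $1,592,699 = +$1 applied to largest ownership shares (Halvorsen): Halvorsen becomes $561,490.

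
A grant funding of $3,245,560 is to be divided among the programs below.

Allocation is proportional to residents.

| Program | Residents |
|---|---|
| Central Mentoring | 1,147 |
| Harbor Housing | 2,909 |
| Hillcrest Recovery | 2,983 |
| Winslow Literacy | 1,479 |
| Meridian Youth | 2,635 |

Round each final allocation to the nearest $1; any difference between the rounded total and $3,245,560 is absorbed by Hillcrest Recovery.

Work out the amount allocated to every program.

Combined residents = 11,153.
Pro-rata amounts: Central Mentoring 1,147/11,153 × $3,245,560 = 333,780.81; Harbor Housing 2,909/11,153 × $3,245,560 = 846,528.65; Hillcrest Recovery 2,983/11,153 × $3,245,560 = 868,062.90; Winslow Literacy 1,479/11,153 × $3,245,560 = 430,393.91; Meridian Youth 2,635/11,153 × $3,245,560 = 766,793.74.
After rounding ($1): Central Mentoring $333,781; Harbor Housing $846,529; Hillcrest Recovery $868,063; Winslow Literacy $430,394; Meridian Youth $766,794. Sum = $3,245,561.
Difference $3,245,560 − $3,245,561 = −$1 applied to Hillcrest Recovery: Hillcrest Recovery becomes $868,062.

Central Mentoring: $333,781; Harbor Housing: $846,529; Hillcrest Recovery: $868,062; Winslow Literacy: $430,394; Meridian Youth: $766,794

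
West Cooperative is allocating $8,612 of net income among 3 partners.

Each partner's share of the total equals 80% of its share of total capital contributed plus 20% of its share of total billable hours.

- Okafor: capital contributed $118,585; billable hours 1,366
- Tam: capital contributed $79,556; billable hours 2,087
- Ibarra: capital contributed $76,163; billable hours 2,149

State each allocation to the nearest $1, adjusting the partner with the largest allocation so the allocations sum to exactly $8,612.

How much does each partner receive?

Totals — capital contributed 274,304, billable hours 5,602.
Blended shares (80% capital contributed + 20% billable hours): Okafor 0.3946; Tam 0.3065; Ibarra 0.2988.
Unrounded shares: Okafor 3,398.45; Tam 2,639.85; Ibarra 2,573.70.
Rounded to nearest $1: Okafor $3,398; Tam $2,640; Ibarra $2,574. Sum = $8,612.
No rounding difference to absorb.

Okafor: $3,398 · Tam: $2,640 · Ibarra: $2,574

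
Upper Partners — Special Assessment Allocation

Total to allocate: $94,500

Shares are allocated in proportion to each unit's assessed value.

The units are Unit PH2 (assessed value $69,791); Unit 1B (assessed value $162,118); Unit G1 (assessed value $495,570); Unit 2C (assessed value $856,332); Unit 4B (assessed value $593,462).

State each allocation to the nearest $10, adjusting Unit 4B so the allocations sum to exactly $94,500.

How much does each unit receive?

Unit PH2: $3,030 · Unit 1B: $7,040 · Unit G1: $21,510 · Unit 2C: $37,170 · Unit 4B: $25,750

Total assessed value = 2,177,273.
Proportional shares: Unit PH2 69,791/2,177,273 × $94,500 = 3,029.13; Unit 1B 162,118/2,177,273 × $94,500 = 7,036.39; Unit G1 495,570/2,177,273 × $94,500 = 21,509.18; Unit 2C 856,332/2,177,273 × $94,500 = 37,167.31; Unit 4B 593,462/2,177,273 × $94,500 = 25,757.98.
At nearest $10: Unit PH2 $3,030; Unit 1B $7,040; Unit G1 $21,510; Unit 2C $37,170; Unit 4B $25,760. Sum = $94,510.
Difference $94,500 − $94,510 = −$10 applied to Unit 4B: Unit 4B becomes $25,750.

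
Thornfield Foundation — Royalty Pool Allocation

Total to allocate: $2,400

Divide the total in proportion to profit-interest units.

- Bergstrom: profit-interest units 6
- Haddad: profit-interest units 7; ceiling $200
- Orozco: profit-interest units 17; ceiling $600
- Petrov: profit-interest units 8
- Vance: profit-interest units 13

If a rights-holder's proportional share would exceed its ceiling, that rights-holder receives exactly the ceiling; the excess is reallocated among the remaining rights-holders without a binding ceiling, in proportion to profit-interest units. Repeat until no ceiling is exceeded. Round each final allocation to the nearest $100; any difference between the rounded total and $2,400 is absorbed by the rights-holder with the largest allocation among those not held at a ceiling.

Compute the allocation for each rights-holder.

Profit-interest units total: 51.
Pro-rata shares before constraints: Bergstrom 282.35; Haddad 329.41; Orozco 800.00; Petrov 376.47; Vance 611.76.
Held at cap: Haddad ($200), Orozco ($600); balance $1,600 reallocated over remaining profit-interest units 27.
Redistributed shares: Bergstrom 355.56 → $400; Petrov 474.07 → $500; Vance 770.37 → $800.
Rounding difference −$100 applied to Vance → $700.

Bergstrom: $400 · Haddad: $200 · Orozco: $600 · Petrov: $500 · Vance: $700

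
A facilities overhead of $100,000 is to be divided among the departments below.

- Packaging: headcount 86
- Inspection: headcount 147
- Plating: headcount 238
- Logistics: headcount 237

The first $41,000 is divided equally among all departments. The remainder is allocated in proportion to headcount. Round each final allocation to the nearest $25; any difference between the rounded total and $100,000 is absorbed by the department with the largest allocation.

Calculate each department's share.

Equal tier: $41,000 ÷ 4 = $10,250 apiece.
Remainder $59,000 by headcount (total 708): Packaging 7,166.67 → $7,175; Inspection 12,250.00 → $12,250; Plating 19,833.33 → $19,825; Logistics 19,750.00 → $19,750.
Totals: Packaging $10,250 + $7,175 = $17,425; Inspection $10,250 + $12,250 = $22,500; Plating $10,250 + $19,825 = $30,075; Logistics $10,250 + $19,750 = $30,000.

Packaging: $17,425; Inspection: $22,500; Plating: $30,075; Logistics: $30,000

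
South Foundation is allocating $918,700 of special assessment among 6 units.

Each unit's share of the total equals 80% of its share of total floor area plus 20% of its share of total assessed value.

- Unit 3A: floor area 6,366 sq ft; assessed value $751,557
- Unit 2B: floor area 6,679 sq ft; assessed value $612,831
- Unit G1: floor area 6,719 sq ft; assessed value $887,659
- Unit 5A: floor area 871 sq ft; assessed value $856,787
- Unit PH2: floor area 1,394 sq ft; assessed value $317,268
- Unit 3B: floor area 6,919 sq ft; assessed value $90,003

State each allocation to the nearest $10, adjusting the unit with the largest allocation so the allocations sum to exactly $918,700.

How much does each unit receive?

Totals — floor area 28,948, assessed value 3,516,105.
Blended shares (80% floor area + 20% assessed value): Unit 3A 0.2187; Unit 2B 0.2194; Unit G1 0.2362; Unit 5A 0.0728; Unit PH2 0.0566; Unit 3B 0.1963.
Pro-rata amounts: Unit 3A 200,900.08; Unit 2B 201,597.47; Unit G1 216,974.63; Unit 5A 66,886.65; Unit PH2 51,971.60; Unit 3B 180,369.57.
After rounding ($10): Unit 3A $200,900; Unit 2B $201,600; Unit G1 $216,970; Unit 5A $66,890; Unit PH2 $51,970; Unit 3B $180,370. Sum = $918,700.
Rounded total matches; no reconciliation needed.

Unit 3A: $200,900; Unit 2B: $201,600; Unit G1: $216,970; Unit 5A: $66,890; Unit PH2: $51,970; Unit 3B: $180,370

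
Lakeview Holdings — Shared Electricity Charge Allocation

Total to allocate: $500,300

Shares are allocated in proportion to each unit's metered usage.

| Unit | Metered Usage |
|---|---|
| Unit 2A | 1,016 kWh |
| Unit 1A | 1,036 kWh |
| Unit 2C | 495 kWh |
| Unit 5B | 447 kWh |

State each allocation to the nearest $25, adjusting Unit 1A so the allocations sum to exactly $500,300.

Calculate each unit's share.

Combined metered usage = 2,994.
Raw shares: Unit 2A 1,016/2,994 × $500,300 = 169,774.48; Unit 1A 1,036/2,994 × $500,300 = 173,116.50; Unit 2C 495/2,994 × $500,300 = 82,714.93; Unit 5B 447/2,994 × $500,300 = 74,694.09.
After rounding ($25): Unit 2A $169,775; Unit 1A $173,125; Unit 2C $82,725; Unit 5B $74,700. Sum = $500,325.
Difference $500,300 − $500,325 = −$25 applied to Unit 1A: Unit 1A becomes $173,100.

Unit 2A: $169,775; Unit 1A: $173,100; Unit 2C: $82,725; Unit 5B: $74,700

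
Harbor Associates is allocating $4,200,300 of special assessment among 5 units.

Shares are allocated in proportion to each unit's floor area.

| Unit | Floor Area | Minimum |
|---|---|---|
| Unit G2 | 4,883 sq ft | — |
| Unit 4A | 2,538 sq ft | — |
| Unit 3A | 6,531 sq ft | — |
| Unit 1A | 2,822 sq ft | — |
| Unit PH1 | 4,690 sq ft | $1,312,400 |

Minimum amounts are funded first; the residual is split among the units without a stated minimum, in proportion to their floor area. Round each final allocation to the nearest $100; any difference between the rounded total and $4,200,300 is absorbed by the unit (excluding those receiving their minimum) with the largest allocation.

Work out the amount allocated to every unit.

Minimums first: Unit PH1 $1,312,400. Balance $2,887,900.
Balance split over remaining floor area 16,774: Unit G2 840,682.94 → $840,700; Unit 4A 436,955.42 → $437,000; Unit 3A 1,124,411.29 → $1,124,400; Unit 1A 485,850.35 → $485,900.
Rounding difference −$100 applied to Unit 3A → $1,124,300.

Unit G2: $840,700 · Unit 4A: $437,000 · Unit 3A: $1,124,300 · Unit 1A: $485,900 · Unit PH1: $1,312,400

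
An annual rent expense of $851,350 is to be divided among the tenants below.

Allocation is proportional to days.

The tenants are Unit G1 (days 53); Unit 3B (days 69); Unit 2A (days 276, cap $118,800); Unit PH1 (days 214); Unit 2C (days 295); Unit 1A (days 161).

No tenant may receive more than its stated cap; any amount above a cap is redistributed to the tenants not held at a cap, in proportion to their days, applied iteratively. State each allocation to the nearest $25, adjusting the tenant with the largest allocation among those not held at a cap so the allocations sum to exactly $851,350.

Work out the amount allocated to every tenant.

Days total: 1,068.
Unconstrained shares: Unit G1 42,248.64; Unit 3B 55,002.95; Unit 2A 220,011.80; Unit PH1 170,588.86; Unit 2C 235,157.54; Unit 1A 128,340.22.
Held at cap: Unit 2A ($118,800); residual $732,550 reallocated over remaining days 792.
Redistributed shares: Unit G1 49,021.65 → $49,025; Unit 3B 63,820.64 → $63,825; Unit PH1 197,936.49 → $197,925; Unit 2C 272,856.38 → $272,850; Unit 1A 148,914.84 → $148,925.

Unit G1: $49,025; Unit 3B: $63,825; Unit 2A: $118,800; Unit PH1: $197,925; Unit 2C: $272,850; Unit 1A: $148,925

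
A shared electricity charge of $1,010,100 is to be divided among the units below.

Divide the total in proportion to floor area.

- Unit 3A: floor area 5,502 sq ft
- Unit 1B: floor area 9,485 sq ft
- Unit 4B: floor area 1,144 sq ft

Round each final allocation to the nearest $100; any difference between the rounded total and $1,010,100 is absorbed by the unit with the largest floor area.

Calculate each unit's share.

Unit 3A: $344,500; Unit 1B: $594,000; Unit 4B: $71,600

Floor area total: 5,502 + 9,485 + 1,144 = 16,131.
Raw shares: Unit 3A 344,527.32; Unit 1B 593,937.05; Unit 4B 71,635.63.
After rounding ($100): Unit 3A $344,500; Unit 1B $593,900; Unit 4B $71,600. Sum = $1,010,000.
Difference $1,010,100 − $1,010,000 = +$100 applied to largest floor area (Unit 1B): Unit 1B becomes $594,000.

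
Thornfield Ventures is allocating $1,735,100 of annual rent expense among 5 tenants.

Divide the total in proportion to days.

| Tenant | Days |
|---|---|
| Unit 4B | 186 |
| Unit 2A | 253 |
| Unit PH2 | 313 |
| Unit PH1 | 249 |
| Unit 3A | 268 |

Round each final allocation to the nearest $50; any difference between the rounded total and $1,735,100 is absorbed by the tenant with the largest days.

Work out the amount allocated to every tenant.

Days total: 186 + 253 + 313 + 249 + 268 = 1,269.
Proportional shares: Unit 4B 254,317.26; Unit 2A 345,926.16; Unit PH2 427,963.99; Unit PH1 340,456.97; Unit 3A 366,435.62.
After rounding ($50): Unit 4B $254,300; Unit 2A $345,950; Unit PH2 $427,950; Unit PH1 $340,450; Unit 3A $366,450. Sum = $1,735,100.
Rounded total matches; no reconciliation needed.

Unit 4B: $254,300 · Unit 2A: $345,950 · Unit PH2: $427,950 · Unit PH1: $340,450 · Unit 3A: $366,450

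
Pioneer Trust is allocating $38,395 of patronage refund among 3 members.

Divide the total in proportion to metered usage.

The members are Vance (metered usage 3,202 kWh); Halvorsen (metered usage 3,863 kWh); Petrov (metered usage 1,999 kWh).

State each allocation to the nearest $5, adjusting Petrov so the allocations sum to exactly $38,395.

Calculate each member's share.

Vance: $13,565; Halvorsen: $16,365; Petrov: $8,465

Sum of metered usage: 9,064.
Unrounded shares: Vance 3,202/9,064 × $38,395 = 13,563.64; Halvorsen 3,863/9,064 × $38,395 = 16,363.62; Petrov 1,999/9,064 × $38,395 = 8,467.74.
After rounding ($5): Vance $13,565; Halvorsen $16,365; Petrov $8,470. Sum = $38,400.
Difference $38,395 − $38,400 = −$5 applied to Petrov: Petrov becomes $8,465.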